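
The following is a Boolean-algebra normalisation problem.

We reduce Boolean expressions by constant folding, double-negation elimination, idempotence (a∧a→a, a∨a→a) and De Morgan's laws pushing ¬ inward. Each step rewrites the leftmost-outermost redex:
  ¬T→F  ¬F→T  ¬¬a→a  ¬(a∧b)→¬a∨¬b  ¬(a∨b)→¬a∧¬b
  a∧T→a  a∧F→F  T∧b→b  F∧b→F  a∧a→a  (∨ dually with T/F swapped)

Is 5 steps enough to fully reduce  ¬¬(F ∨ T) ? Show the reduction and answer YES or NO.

Answer: YES — reaches normal form T in 2 ≤ 5 steps

Working:
  start: ¬¬(F ∨ T)
  [1] F ∨ T
  [2] T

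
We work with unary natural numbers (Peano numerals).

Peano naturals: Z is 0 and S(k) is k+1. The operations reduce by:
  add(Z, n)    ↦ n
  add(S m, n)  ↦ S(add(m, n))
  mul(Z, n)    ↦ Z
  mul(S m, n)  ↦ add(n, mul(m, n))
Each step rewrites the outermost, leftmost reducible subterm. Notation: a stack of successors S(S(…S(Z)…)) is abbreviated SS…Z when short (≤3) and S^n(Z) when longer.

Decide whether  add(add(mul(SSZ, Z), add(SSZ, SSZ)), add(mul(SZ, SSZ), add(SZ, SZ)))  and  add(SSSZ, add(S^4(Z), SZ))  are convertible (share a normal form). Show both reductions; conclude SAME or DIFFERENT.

Answer: SAME — A ⇓ S^8(Z), B ⇓ S^8(Z)

Reduction:
Term A:
  start: add(add(mul(SSZ, Z), add(SSZ, SSZ)), add(mul(SZ, SSZ), add(SZ, SZ)))
  [1] add(add(add(Z, mul(SZ, Z)), add(SSZ, SSZ)), add(mul(SZ, SSZ), add(SZ, SZ)))
  [2] add(add(mul(SZ, Z), add(SSZ, SSZ)), add(mul(SZ, SSZ), add(SZ, SZ)))
  [3] add(add(add(Z, mul(Z, Z)), add(SSZ, SSZ)), add(mul(SZ, SSZ), add(SZ, SZ)))
  [4] add(add(mul(Z, Z), add(SSZ, SSZ)), add(mul(SZ, SSZ), add(SZ, SZ)))
  [5] add(add(Z, add(SSZ, SSZ)), add(mul(SZ, SSZ), add(SZ, SZ)))
  [6] add(add(SSZ, SSZ), add(mul(SZ, SSZ), add(SZ, SZ)))
  [7] add(S(add(SZ, SSZ)), add(mul(SZ, SSZ), add(SZ, SZ)))
  [8] S(add(add(SZ, SSZ), add(mul(SZ, SSZ), add(SZ, SZ))))
  [9] S(add(S(add(Z, SSZ)), add(mul(SZ, SSZ), add(SZ, SZ))))
  [10] S(S(add(add(Z, SSZ), add(mul(SZ, SSZ), add(SZ, SZ)))))
  [11] S(S(add(SSZ, add(mul(SZ, SSZ), add(SZ, SZ)))))
  [12] S(S(S(add(SZ, add(mul(SZ, SSZ), add(SZ, SZ))))))
  [13] S(S(S(S(add(Z, add(mul(SZ, SSZ), add(SZ, SZ)))))))
  [14] S(S(S(S(add(mul(SZ, SSZ), add(SZ, SZ))))))
  [15] S(S(S(S(add(add(SSZ, mul(Z, SSZ)), add(SZ, SZ))))))
  [16] S(S(S(S(add(S(add(SZ, mul(Z, SSZ))), add(SZ, SZ))))))
  [17] S(S(S(S(S(add(add(SZ, mul(Z, SSZ)), add(SZ, SZ)))))))
  [18] S(S(S(S(S(add(S(add(Z, mul(Z, SSZ))), add(SZ, SZ)))))))
  [19] S(S(S(S(S(S(add(add(Z, mul(Z, SSZ)), add(SZ, SZ))))))))
  [20] S(S(S(S(S(S(add(mul(Z, SSZ), add(SZ, SZ))))))))
  [21] S(S(S(S(S(S(add(Z, add(SZ, SZ))))))))
  [22] S(S(S(S(S(S(add(SZ, SZ)))))))
  [23] S(S(S(S(S(S(S(add(Z, SZ))))))))
  [24] S^8(Z)

Term B:
  start: add(SSSZ, add(S^4(Z), SZ))
  [1] S(add(SSZ, add(S^4(Z), SZ)))
  [2] S(S(add(SZ, add(S^4(Z), SZ))))
  [3] S(S(S(add(Z, add(S^4(Z), SZ)))))
  [4] S(S(S(add(S^4(Z), SZ))))
  [5] S(S(S(S(add(SSSZ, SZ)))))
  [6] S(S(S(S(S(add(SSZ, SZ))))))
  [7] S(S(S(S(S(S(add(SZ, SZ)))))))
  [8] S(S(S(S(S(S(S(add(Z, SZ))))))))
  [9] S^8(Z)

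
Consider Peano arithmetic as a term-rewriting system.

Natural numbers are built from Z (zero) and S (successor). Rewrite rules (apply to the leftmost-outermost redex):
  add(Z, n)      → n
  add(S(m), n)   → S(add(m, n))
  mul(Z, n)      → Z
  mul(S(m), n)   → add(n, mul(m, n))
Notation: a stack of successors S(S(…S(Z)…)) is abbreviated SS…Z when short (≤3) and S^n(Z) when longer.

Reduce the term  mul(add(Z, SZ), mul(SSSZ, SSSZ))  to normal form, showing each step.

Answer: normal form = S^9(Z)  (in 29 steps)

Reduction:
  start: mul(add(Z, SZ), mul(SSSZ, SSSZ))
  [1] mul(SZ, mul(SSSZ, SSSZ))
  [2] add(mul(SSSZ, SSSZ), mul(Z, mul(SSSZ, SSSZ)))
  [3] add(add(SSSZ, mul(SSZ, SSSZ)), mul(Z, mul(SSSZ, SSSZ)))
  [4] add(S(add(SSZ, mul(SSZ, SSSZ))), mul(Z, mul(SSSZ, SSSZ)))
  [5] S(add(add(SSZ, mul(SSZ, SSSZ)), mul(Z, mul(SSSZ, SSSZ))))
  [6] S(add(S(add(SZ, mul(SSZ, SSSZ))), mul(Z, mul(SSSZ, SSSZ))))
  [7] S(S(add(add(SZ, mul(SSZ, SSSZ)), mul(Z, mul(SSSZ, SSSZ)))))
  [8] S(S(add(S(add(Z, mul(SSZ, SSSZ))), mul(Z, mul(SSSZ, SSSZ)))))
  [9] S(S(S(add(add(Z, mul(SSZ, SSSZ)), mul(Z, mul(SSSZ, SSSZ))))))
  [10] S(S(S(add(mul(SSZ, SSSZ), mul(Z, mul(SSSZ, SSSZ))))))
  [11] S(S(S(add(add(SSSZ, mul(SZ, SSSZ)), mul(Z, mul(SSSZ, SSSZ))))))
  [12] S(S(S(add(S(add(SSZ, mul(SZ, SSSZ))), mul(Z, mul(SSSZ, SSSZ))))))
  [13] S(S(S(S(add(add(SSZ, mul(SZ, SSSZ)), mul(Z, mul(SSSZ, SSSZ)))))))
  [14] S(S(S(S(add(S(add(SZ, mul(SZ, SSSZ))), mul(Z, mul(SSSZ, SSSZ)))))))
  [15] S(S(S(S(S(add(add(SZ, mul(SZ, SSSZ)), mul(Z, mul(SSSZ, SSSZ))))))))
  [16] S(S(S(S(S(add(S(add(Z, mul(SZ, SSSZ))), mul(Z, mul(SSSZ, SSSZ))))))))
  [17] S(S(S(S(S(S(add(add(Z, mul(SZ, SSSZ)), mul(Z, mul(SSSZ, SSSZ)))))))))
  [18] S(S(S(S(S(S(add(mul(SZ, SSSZ), mul(Z, mul(SSSZ, SSSZ)))))))))
  [19] S(S(S(S(S(S(add(add(SSSZ, mul(Z, SSSZ)), mul(Z, mul(SSSZ, SSSZ)))))))))
  [20] S(S(S(S(S(S(add(S(add(SSZ, mul(Z, SSSZ))), mul(Z, mul(SSSZ, SSSZ)))))))))
  [21] S(S(S(S(S(S(S(add(add(SSZ, mul(Z, SSSZ)), mul(Z, mul(SSSZ, SSSZ))))))))))
  [22] S(S(S(S(S(S(S(add(S(add(SZ, mul(Z, SSSZ))), mul(Z, mul(SSSZ, SSSZ))))))))))
  [23] S(S(S(S(S(S(S(S(add(add(SZ, mul(Z, SSSZ)), mul(Z, mul(SSSZ, SSSZ)))))))))))
  [24] S(S(S(S(S(S(S(S(add(S(add(Z, mul(Z, SSSZ))), mul(Z, mul(SSSZ, SSSZ)))))))))))
  [25] S(S(S(S(S(S(S(S(S(add(add(Z, mul(Z, SSSZ)), mul(Z, mul(SSSZ, SSSZ))))))))))))
  [26] S(S(S(S(S(S(S(S(S(add(mul(Z, SSSZ), mul(Z, mul(SSSZ, SSSZ))))))))))))
  [27] S(S(S(S(S(S(S(S(S(add(Z, mul(Z, mul(SSSZ, SSSZ))))))))))))
  [28] S(S(S(S(S(S(S(S(S(mul(Z, mul(SSSZ, SSSZ)))))))))))
  [29] S^9(Z)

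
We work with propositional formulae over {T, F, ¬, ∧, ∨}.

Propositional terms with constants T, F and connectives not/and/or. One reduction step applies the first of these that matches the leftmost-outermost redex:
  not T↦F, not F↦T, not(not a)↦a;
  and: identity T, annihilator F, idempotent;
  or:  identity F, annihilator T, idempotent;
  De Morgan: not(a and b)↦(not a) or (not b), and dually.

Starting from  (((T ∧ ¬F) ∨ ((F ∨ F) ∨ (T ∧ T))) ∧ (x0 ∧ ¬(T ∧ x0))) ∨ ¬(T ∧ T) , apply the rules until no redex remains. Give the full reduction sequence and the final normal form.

Answer: normal form = x0 ∧ ¬x0  (in 11 steps)

Derivation:
  start: (((T ∧ ¬F) ∨ ((F ∨ F) ∨ (T ∧ T))) ∧ (x0 ∧ ¬(T ∧ x0))) ∨ ¬(T ∧ T)
  [1] ((¬F ∨ ((F ∨ F) ∨ (T ∧ T))) ∧ (x0 ∧ ¬(T ∧ x0))) ∨ ¬(T ∧ T)
  [2] ((T ∨ ((F ∨ F) ∨ (T ∧ T))) ∧ (x0 ∧ ¬(T ∧ x0))) ∨ ¬(T ∧ T)
  [3] (T ∧ (x0 ∧ ¬(T ∧ x0))) ∨ ¬(T ∧ T)
  [4] (x0 ∧ ¬(T ∧ x0)) ∨ ¬(T ∧ T)
  [5] (x0 ∧ (¬T ∨ ¬x0)) ∨ ¬(T ∧ T)
  [6] (x0 ∧ (F ∨ ¬x0)) ∨ ¬(T ∧ T)
  [7] (x0 ∧ ¬x0) ∨ ¬(T ∧ T)
  [8] (x0 ∧ ¬x0) ∨ (¬T ∨ ¬T)
  [9] (x0 ∧ ¬x0) ∨ ¬T
  [10] (x0 ∧ ¬x0) ∨ F
  [11] x0 ∧ ¬x0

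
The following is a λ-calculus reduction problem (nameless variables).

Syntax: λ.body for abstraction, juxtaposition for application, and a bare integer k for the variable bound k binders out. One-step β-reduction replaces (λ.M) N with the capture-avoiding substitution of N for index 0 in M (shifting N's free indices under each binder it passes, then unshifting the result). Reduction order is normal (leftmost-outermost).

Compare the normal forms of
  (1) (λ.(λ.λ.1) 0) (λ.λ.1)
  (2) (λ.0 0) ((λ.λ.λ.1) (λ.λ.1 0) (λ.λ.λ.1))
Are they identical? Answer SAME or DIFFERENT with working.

Answer: SAME — A ⇓ λ.λ.λ.1, B ⇓ λ.λ.λ.1

Reduction:
Term A:
  start: (λ.(λ.λ.1) 0) (λ.λ.1)
  step 1: (λ.λ.1) (λ.λ.1)
  step 2: λ.λ.λ.1

Term B:
  start: (λ.0 0) ((λ.λ.λ.1) (λ.λ.1 0) (λ.λ.λ.1))
  step 1: (λ.λ.λ.1) (λ.λ.1 0) (λ.λ.λ.1) ((λ.λ.λ.1) (λ.λ.1 0) (λ.λ.λ.1))
  step 2: (λ.λ.1) (λ.λ.λ.1) ((λ.λ.λ.1) (λ.λ.1 0) (λ.λ.λ.1))
  step 3: (λ.λ.λ.λ.1) ((λ.λ.λ.1) (λ.λ.1 0) (λ.λ.λ.1))
  step 4: λ.λ.λ.1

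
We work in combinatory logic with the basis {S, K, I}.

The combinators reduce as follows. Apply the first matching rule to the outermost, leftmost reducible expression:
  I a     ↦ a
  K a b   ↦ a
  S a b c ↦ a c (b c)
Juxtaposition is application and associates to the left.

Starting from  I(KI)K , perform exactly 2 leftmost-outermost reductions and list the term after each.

Answer: after 2 steps: I

Reduction:
  start: I(KI)K
  [1] KIK
  [2] I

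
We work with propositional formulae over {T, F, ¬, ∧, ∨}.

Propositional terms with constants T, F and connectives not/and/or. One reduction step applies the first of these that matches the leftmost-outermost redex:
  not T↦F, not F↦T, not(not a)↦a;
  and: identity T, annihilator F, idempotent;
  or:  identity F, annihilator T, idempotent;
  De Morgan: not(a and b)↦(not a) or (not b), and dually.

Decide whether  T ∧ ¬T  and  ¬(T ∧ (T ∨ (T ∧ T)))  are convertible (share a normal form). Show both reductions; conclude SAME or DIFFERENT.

Answer: SAME — A ⇓ F, B ⇓ F

Working:
Term A:
  start: T ∧ ¬T
  step 1: ¬T
  step 2: F

Term B:
  start: ¬(T ∧ (T ∨ (T ∧ T)))
  step 1: ¬T ∨ ¬(T ∨ (T ∧ T))
  step 2: F ∨ ¬(T ∨ (T ∧ T))
  step 3: ¬(T ∨ (T ∧ T))
  step 4: ¬T ∧ ¬(T ∧ T)
  step 5: F ∧ ¬(T ∧ T)
  step 6: F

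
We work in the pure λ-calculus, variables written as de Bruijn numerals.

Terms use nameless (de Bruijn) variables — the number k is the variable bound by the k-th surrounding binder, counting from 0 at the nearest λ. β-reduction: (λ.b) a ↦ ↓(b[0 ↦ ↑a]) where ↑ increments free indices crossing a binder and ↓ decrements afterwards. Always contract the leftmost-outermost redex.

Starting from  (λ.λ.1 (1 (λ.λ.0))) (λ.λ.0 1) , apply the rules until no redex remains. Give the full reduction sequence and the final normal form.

Answer: normal form = λ.λ.0 (λ.0 (λ.λ.0))  (in 3 steps)

Working:
  start: (λ.λ.1 (1 (λ.λ.0))) (λ.λ.0 1)
  [1] λ.(λ.λ.0 1) ((λ.λ.0 1) (λ.λ.0))
  [2] λ.λ.0 ((λ.λ.0 1) (λ.λ.0))
  [3] λ.λ.0 (λ.0 (λ.λ.0))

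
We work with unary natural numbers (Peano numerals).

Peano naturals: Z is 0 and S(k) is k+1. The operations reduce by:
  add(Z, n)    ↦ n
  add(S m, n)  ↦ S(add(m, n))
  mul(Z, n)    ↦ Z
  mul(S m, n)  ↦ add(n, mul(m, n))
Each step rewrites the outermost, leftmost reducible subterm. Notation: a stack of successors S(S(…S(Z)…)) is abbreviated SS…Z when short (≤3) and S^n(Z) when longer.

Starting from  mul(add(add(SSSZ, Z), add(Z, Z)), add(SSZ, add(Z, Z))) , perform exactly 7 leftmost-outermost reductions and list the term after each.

  start: mul(add(add(SSSZ, Z), add(Z, Z)), add(SSZ, add(Z, Z)))
  [1] mul(add(S(add(SSZ, Z)), add(Z, Z)), add(SSZ, add(Z, Z)))
  [2] mul(S(add(add(SSZ, Z), add(Z, Z))), add(SSZ, add(Z, Z)))
  [3] add(add(SSZ, add(Z, Z)), mul(add(add(SSZ, Z), add(Z, Z)), add(SSZ, add(Z, Z))))
  [4] add(S(add(SZ, add(Z, Z))), mul(add(add(SSZ, Z), add(Z, Z)), add(SSZ, add(Z, Z))))
  [5] S(add(add(SZ, add(Z, Z)), mul(add(add(SSZ, Z), add(Z, Z)), add(SSZ, add(Z, Z)))))
  [6] S(add(S(add(Z, add(Z, Z))), mul(add(add(SSZ, Z), add(Z, Z)), add(SSZ, add(Z, Z)))))
  [7] S(S(add(add(Z, add(Z, Z)), mul(add(add(SSZ, Z), add(Z, Z)), add(SSZ, add(Z, Z))))))

Answer: after 7 steps: S(S(add(add(Z, add(Z, Z)), mul(add(add(SSZ, Z), add(Z, Z)), add(SSZ, add(Z, Z))))))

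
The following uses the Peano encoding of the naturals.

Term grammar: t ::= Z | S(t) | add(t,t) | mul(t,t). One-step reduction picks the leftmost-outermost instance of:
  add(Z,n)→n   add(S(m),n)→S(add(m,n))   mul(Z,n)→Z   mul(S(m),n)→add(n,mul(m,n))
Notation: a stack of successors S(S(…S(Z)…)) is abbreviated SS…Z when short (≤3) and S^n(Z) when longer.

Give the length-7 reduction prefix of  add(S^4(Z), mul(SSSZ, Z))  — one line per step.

  start: add(S^4(Z), mul(SSSZ, Z))
  →1  S(add(SSSZ, mul(SSSZ, Z)))
  →2  S(S(add(SSZ, mul(SSSZ, Z))))
  →3  S(S(S(add(SZ, mul(SSSZ, Z)))))
  →4  S(S(S(S(add(Z, mul(SSSZ, Z))))))
  →5  S(S(S(S(mul(SSSZ, Z)))))
  →6  S(S(S(S(add(Z, mul(SSZ, Z))))))
  →7  S(S(S(S(mul(SSZ, Z)))))

Answer: after 7 steps: S(S(S(S(mul(SSZ, Z)))))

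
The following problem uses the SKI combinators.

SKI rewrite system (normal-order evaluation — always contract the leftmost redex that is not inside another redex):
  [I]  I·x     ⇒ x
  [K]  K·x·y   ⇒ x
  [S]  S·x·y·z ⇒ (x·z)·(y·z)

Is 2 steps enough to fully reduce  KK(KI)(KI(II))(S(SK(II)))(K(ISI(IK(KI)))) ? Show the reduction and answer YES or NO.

  start: KK(KI)(KI(II))(S(SK(II)))(K(ISI(IK(KI))))
  step 1: K(KI(II))(S(SK(II)))(K(ISI(IK(KI))))
  step 2: KI(II)(K(ISI(IK(KI))))

Answer: NO — after 2 steps the term is KI(II)(K(ISI(IK(KI)))), not yet normal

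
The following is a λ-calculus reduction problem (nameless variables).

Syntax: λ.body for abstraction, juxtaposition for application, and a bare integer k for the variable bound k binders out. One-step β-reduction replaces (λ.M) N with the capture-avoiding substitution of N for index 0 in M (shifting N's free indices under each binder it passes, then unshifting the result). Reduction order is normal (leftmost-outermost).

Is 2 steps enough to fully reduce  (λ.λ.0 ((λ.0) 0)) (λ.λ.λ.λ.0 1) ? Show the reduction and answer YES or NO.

Answer: YES — reaches normal form λ.0 0 in 2 ≤ 2 steps

Derivation:
  start: (λ.λ.0 ((λ.0) 0)) (λ.λ.λ.λ.0 1)
  step 1: λ.0 ((λ.0) 0)
  step 2: λ.0 0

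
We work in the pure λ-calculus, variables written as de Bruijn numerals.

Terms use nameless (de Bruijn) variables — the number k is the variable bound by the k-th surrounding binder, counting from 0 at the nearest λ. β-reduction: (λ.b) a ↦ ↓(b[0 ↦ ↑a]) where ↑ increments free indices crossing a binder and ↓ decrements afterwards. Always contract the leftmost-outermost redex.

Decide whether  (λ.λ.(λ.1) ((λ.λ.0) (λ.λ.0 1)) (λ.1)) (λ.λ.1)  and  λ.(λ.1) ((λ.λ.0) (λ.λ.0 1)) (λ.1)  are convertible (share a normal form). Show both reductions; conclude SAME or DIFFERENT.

Term A:
  start: (λ.λ.(λ.1) ((λ.λ.0) (λ.λ.0 1)) (λ.1)) (λ.λ.1)
  step 1: λ.(λ.1) ((λ.λ.0) (λ.λ.0 1)) (λ.1)
  step 2: λ.0 (λ.1)

Term B:
  start: λ.(λ.1) ((λ.λ.0) (λ.λ.0 1)) (λ.1)
  step 1: λ.0 (λ.1)

Answer: SAME — A ⇓ λ.0 (λ.1), B ⇓ λ.0 (λ.1)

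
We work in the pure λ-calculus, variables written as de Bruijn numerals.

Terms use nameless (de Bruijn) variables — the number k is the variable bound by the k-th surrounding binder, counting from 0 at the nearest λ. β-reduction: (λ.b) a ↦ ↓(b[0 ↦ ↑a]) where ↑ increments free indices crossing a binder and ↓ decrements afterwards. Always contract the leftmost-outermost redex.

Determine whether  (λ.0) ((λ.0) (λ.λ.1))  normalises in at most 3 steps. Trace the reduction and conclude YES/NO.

  start: (λ.0) ((λ.0) (λ.λ.1))
  step 1: (λ.0) (λ.λ.1)
  step 2: λ.λ.1

Answer: YES — reaches normal form λ.λ.1 in 2 ≤ 3 steps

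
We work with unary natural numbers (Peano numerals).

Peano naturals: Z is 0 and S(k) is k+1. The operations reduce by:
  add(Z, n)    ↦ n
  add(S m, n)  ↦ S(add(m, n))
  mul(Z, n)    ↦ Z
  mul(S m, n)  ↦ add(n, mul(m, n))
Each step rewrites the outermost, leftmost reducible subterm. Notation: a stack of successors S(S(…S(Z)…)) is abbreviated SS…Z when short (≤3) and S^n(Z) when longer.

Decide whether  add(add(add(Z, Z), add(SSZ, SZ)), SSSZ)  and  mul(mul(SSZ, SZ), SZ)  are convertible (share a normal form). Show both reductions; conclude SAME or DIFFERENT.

Term A:
  start: add(add(add(Z, Z), add(SSZ, SZ)), SSSZ)
  [1] add(add(Z, add(SSZ, SZ)), SSSZ)
  [2] add(add(SSZ, SZ), SSSZ)
  [3] add(S(add(SZ, SZ)), SSSZ)
  [4] S(add(add(SZ, SZ), SSSZ))
  [5] S(add(S(add(Z, SZ)), SSSZ))
  [6] S(S(add(add(Z, SZ), SSSZ)))
  [7] S(S(add(SZ, SSSZ)))
  [8] S(S(S(add(Z, SSSZ))))
  [9] S^6(Z)

Term B:
  start: mul(mul(SSZ, SZ), SZ)
  [1] mul(add(SZ, mul(SZ, SZ)), SZ)
  [2] mul(S(add(Z, mul(SZ, SZ))), SZ)
  [3] add(SZ, mul(add(Z, mul(SZ, SZ)), SZ))
  [4] S(add(Z, mul(add(Z, mul(SZ, SZ)), SZ)))
  [5] S(mul(add(Z, mul(SZ, SZ)), SZ))
  [6] S(mul(mul(SZ, SZ), SZ))
  [7] S(mul(add(SZ, mul(Z, SZ)), SZ))
  [8] S(mul(S(add(Z, mul(Z, SZ))), SZ))
  [9] S(add(SZ, mul(add(Z, mul(Z, SZ)), SZ)))
  [10] S(S(add(Z, mul(add(Z, mul(Z, SZ)), SZ))))
  [11] S(S(mul(add(Z, mul(Z, SZ)), SZ)))
  [12] S(S(mul(mul(Z, SZ), SZ)))
  [13] S(S(mul(Z, SZ)))
  [14] SSZ

Answer: DIFFERENT — A ⇓ S^6(Z), B ⇓ SSZ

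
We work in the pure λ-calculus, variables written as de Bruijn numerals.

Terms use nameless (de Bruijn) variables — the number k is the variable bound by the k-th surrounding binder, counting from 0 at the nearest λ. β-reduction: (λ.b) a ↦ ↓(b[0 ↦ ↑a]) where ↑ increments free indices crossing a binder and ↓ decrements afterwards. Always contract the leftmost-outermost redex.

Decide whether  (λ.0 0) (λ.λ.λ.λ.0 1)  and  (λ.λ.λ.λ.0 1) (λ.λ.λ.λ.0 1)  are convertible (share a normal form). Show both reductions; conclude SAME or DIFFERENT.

Answer: SAME — A ⇓ λ.λ.λ.0 1, B ⇓ λ.λ.λ.0 1

Reduction:
Term A:
  start: (λ.0 0) (λ.λ.λ.λ.0 1)
  →1  (λ.λ.λ.λ.0 1) (λ.λ.λ.λ.0 1)
  →2  λ.λ.λ.0 1

Term B:
  start: (λ.λ.λ.λ.0 1) (λ.λ.λ.λ.0 1)
  →1  λ.λ.λ.0 1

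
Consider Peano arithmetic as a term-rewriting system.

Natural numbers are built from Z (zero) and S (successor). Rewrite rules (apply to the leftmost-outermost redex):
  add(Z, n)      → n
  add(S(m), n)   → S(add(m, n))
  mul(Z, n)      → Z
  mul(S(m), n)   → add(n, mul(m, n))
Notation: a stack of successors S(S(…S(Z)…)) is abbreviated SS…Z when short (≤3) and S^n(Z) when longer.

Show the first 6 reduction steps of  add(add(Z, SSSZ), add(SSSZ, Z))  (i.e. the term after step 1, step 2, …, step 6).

  start: add(add(Z, SSSZ), add(SSSZ, Z))
  →1  add(SSSZ, add(SSSZ, Z))
  →2  S(add(SSZ, add(SSSZ, Z)))
  →3  S(S(add(SZ, add(SSSZ, Z))))
  →4  S(S(S(add(Z, add(SSSZ, Z)))))
  →5  S(S(S(add(SSSZ, Z))))
  →6  S(S(S(S(add(SSZ, Z)))))

Answer: after 6 steps: S(S(S(S(add(SSZ, Z)))))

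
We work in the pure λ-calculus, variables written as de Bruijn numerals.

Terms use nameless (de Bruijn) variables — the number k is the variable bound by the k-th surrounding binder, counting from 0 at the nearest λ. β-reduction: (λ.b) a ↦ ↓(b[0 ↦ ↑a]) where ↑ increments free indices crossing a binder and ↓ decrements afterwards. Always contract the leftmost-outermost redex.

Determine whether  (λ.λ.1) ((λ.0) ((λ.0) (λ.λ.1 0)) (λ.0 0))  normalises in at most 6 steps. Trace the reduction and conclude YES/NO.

Answer: YES — reaches normal form λ.λ.0 0 in 5 ≤ 6 steps

Working:
  start: (λ.λ.1) ((λ.0) ((λ.0) (λ.λ.1 0)) (λ.0 0))
  [1] λ.(λ.0) ((λ.0) (λ.λ.1 0)) (λ.0 0)
  [2] λ.(λ.0) (λ.λ.1 0) (λ.0 0)
  [3] λ.(λ.λ.1 0) (λ.0 0)
  [4] λ.λ.(λ.0 0) 0
  [5] λ.λ.0 0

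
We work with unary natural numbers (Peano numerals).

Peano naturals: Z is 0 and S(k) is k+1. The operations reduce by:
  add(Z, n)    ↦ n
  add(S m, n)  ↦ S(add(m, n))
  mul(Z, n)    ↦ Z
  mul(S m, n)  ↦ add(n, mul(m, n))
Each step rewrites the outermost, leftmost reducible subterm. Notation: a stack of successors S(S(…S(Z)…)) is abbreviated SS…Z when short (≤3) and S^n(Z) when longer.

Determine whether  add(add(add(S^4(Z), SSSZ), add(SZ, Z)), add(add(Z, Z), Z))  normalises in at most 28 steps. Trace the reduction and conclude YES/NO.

  start: add(add(add(S^4(Z), SSSZ), add(SZ, Z)), add(add(Z, Z), Z))
  [1] add(add(S(add(SSSZ, SSSZ)), add(SZ, Z)), add(add(Z, Z), Z))
  [2] add(S(add(add(SSSZ, SSSZ), add(SZ, Z))), add(add(Z, Z), Z))
  [3] S(add(add(add(SSSZ, SSSZ), add(SZ, Z)), add(add(Z, Z), Z)))
  [4] S(add(add(S(add(SSZ, SSSZ)), add(SZ, Z)), add(add(Z, Z), Z)))
  [5] S(add(S(add(add(SSZ, SSSZ), add(SZ, Z))), add(add(Z, Z), Z)))
  [6] S(S(add(add(add(SSZ, SSSZ), add(SZ, Z)), add(add(Z, Z), Z))))
  [7] S(S(add(add(S(add(SZ, SSSZ)), add(SZ, Z)), add(add(Z, Z), Z))))
  [8] S(S(add(S(add(add(SZ, SSSZ), add(SZ, Z))), add(add(Z, Z), Z))))
  [9] S(S(S(add(add(add(SZ, SSSZ), add(SZ, Z)), add(add(Z, Z), Z)))))
  [10] S(S(S(add(add(S(add(Z, SSSZ)), add(SZ, Z)), add(add(Z, Z), Z)))))
  [11] S(S(S(add(S(add(add(Z, SSSZ), add(SZ, Z))), add(add(Z, Z), Z)))))
  [12] S(S(S(S(add(add(add(Z, SSSZ), add(SZ, Z)), add(add(Z, Z), Z))))))
  [13] S(S(S(S(add(add(SSSZ, add(SZ, Z)), add(add(Z, Z), Z))))))
  [14] S(S(S(S(add(S(add(SSZ, add(SZ, Z))), add(add(Z, Z), Z))))))
  [15] S(S(S(S(S(add(add(SSZ, add(SZ, Z)), add(add(Z, Z), Z)))))))
  [16] S(S(S(S(S(add(S(add(SZ, add(SZ, Z))), add(add(Z, Z), Z)))))))
  [17] S(S(S(S(S(S(add(add(SZ, add(SZ, Z)), add(add(Z, Z), Z))))))))
  [18] S(S(S(S(S(S(add(S(add(Z, add(SZ, Z))), add(add(Z, Z), Z))))))))
  [19] S(S(S(S(S(S(S(add(add(Z, add(SZ, Z)), add(add(Z, Z), Z)))))))))
  [20] S(S(S(S(S(S(S(add(add(SZ, Z), add(add(Z, Z), Z)))))))))
  [21] S(S(S(S(S(S(S(add(S(add(Z, Z)), add(add(Z, Z), Z)))))))))
  [22] S(S(S(S(S(S(S(S(add(add(Z, Z), add(add(Z, Z), Z))))))))))
  [23] S(S(S(S(S(S(S(S(add(Z, add(add(Z, Z), Z))))))))))
  [24] S(S(S(S(S(S(S(S(add(add(Z, Z), Z)))))))))
  [25] S(S(S(S(S(S(S(S(add(Z, Z)))))))))
  [26] S^8(Z)

Answer: YES — reaches normal form S^8(Z) in 26 ≤ 28 steps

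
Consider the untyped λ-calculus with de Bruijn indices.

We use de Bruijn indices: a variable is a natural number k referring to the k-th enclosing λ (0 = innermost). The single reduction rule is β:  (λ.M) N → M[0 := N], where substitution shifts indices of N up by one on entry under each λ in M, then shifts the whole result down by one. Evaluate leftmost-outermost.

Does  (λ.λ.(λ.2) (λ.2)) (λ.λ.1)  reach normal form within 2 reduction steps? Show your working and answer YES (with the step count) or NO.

Answer: YES — reaches normal form λ.λ.λ.1 in 2 ≤ 2 steps

Working:
  start: (λ.λ.(λ.2) (λ.2)) (λ.λ.1)
  →1  λ.(λ.λ.λ.1) (λ.λ.λ.1)
  →2  λ.λ.λ.1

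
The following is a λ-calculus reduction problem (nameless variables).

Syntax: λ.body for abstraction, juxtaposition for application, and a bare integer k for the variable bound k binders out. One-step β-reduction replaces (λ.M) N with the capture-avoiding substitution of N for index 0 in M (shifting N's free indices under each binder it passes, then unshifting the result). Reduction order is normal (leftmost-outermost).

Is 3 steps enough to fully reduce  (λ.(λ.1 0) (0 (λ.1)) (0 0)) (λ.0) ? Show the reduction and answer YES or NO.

Answer: NO — after 3 steps the term is (λ.0) (λ.λ.0) ((λ.0) (λ.0)), not yet normal

Working:
  start: (λ.(λ.1 0) (0 (λ.1)) (0 0)) (λ.0)
  [1] (λ.(λ.0) 0) ((λ.0) (λ.λ.0)) ((λ.0) (λ.0))
  [2] (λ.0) ((λ.0) (λ.λ.0)) ((λ.0) (λ.0))
  [3] (λ.0) (λ.λ.0) ((λ.0) (λ.0))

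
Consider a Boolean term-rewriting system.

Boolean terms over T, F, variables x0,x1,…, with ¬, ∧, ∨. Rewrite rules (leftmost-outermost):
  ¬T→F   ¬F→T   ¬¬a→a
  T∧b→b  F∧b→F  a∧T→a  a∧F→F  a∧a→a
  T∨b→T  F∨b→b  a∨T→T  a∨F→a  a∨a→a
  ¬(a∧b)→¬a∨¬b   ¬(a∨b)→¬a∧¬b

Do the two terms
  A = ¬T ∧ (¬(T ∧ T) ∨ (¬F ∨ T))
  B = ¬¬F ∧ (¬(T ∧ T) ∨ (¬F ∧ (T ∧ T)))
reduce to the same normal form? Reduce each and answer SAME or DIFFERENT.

Term A:
  start: ¬T ∧ (¬(T ∧ T) ∨ (¬F ∨ T))
  step 1: F ∧ (¬(T ∧ T) ∨ (¬F ∨ T))
  step 2: F

Term B:
  start: ¬¬F ∧ (¬(T ∧ T) ∨ (¬F ∧ (T ∧ T)))
  step 1: F ∧ (¬(T ∧ T) ∨ (¬F ∧ (T ∧ T)))
  step 2: F

Answer: SAME — A ⇓ F, B ⇓ F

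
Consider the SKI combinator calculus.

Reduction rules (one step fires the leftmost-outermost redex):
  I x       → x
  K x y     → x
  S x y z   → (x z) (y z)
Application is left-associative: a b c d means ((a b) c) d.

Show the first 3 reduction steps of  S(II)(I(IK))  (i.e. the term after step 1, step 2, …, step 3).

  start: S(II)(I(IK))
  →1  SI(I(IK))
  →2  SI(IK)
  →3  SIK

Answer: after 3 steps: SIK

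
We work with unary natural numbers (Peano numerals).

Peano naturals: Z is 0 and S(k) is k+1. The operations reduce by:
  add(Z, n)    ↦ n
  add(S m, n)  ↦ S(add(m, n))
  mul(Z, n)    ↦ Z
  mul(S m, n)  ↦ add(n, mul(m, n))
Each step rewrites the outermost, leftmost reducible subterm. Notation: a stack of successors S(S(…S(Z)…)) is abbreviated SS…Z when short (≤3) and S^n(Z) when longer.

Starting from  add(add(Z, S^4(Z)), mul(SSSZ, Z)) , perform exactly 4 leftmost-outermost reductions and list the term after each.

Answer: after 4 steps: S(S(S(add(SZ, mul(SSSZ, Z)))))

Reduction:
  start: add(add(Z, S^4(Z)), mul(SSSZ, Z))
  [1] add(S^4(Z), mul(SSSZ, Z))
  [2] S(add(SSSZ, mul(SSSZ, Z)))
  [3] S(S(add(SSZ, mul(SSSZ, Z))))
  [4] S(S(S(add(SZ, mul(SSSZ, Z)))))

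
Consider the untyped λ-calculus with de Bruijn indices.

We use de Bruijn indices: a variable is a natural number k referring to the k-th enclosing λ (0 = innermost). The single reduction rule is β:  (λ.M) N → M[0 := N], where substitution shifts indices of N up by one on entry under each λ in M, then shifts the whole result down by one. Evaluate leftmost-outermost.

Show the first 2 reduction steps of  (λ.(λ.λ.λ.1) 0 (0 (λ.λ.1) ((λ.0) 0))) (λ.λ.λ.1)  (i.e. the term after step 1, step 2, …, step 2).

Answer: after 2 steps: (λ.λ.1) ((λ.λ.λ.1) (λ.λ.1) ((λ.0) (λ.λ.λ.1)))

Working:
  start: (λ.(λ.λ.λ.1) 0 (0 (λ.λ.1) ((λ.0) 0))) (λ.λ.λ.1)
  [1] (λ.λ.λ.1) (λ.λ.λ.1) ((λ.λ.λ.1) (λ.λ.1) ((λ.0) (λ.λ.λ.1)))
  [2] (λ.λ.1) ((λ.λ.λ.1) (λ.λ.1) ((λ.0) (λ.λ.λ.1)))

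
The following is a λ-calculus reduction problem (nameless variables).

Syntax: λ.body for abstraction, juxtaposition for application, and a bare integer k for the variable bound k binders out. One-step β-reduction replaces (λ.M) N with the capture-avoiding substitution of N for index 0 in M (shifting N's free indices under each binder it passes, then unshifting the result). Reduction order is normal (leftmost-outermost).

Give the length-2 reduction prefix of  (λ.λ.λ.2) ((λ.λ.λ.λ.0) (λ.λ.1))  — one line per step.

Answer: after 2 steps: λ.λ.λ.λ.λ.0

Working:
  start: (λ.λ.λ.2) ((λ.λ.λ.λ.0) (λ.λ.1))
  [1] λ.λ.(λ.λ.λ.λ.0) (λ.λ.1)
  [2] λ.λ.λ.λ.λ.0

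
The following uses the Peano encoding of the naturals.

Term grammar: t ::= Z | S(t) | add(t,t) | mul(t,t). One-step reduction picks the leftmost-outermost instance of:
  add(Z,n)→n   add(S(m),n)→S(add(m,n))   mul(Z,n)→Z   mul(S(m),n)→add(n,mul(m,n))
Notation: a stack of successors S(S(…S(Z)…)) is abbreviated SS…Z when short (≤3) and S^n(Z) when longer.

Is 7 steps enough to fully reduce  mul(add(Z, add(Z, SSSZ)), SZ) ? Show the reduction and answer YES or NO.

Answer: NO — after 7 steps the term is S(S(add(Z, mul(SZ, SZ)))), not yet normal

Reduction:
  start: mul(add(Z, add(Z, SSSZ)), SZ)
  →1  mul(add(Z, SSSZ), SZ)
  →2  mul(SSSZ, SZ)
  →3  add(SZ, mul(SSZ, SZ))
  →4  S(add(Z, mul(SSZ, SZ)))
  →5  S(mul(SSZ, SZ))
  →6  S(add(SZ, mul(SZ, SZ)))
  →7  S(S(add(Z, mul(SZ, SZ))))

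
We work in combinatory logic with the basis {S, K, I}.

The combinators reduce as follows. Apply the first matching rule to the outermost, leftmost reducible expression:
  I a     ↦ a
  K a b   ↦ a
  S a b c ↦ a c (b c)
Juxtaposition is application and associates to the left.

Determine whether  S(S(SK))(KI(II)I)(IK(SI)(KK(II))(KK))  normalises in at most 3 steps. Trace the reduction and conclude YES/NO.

  start: S(S(SK))(KI(II)I)(IK(SI)(KK(II))(KK))
  [1] S(SK)(IK(SI)(KK(II))(KK))(KI(II)I(IK(SI)(KK(II))(KK)))
  [2] SK(KI(II)I(IK(SI)(KK(II))(KK)))(IK(SI)(KK(II))(KK)(KI(II)I(IK(SI)(KK(II))(KK))))
  [3] K(IK(SI)(KK(II))(KK)(KI(II)I(IK(SI)(KK(II))(KK))))(KI(II)I(IK(SI)(KK(II))(KK))(IK(SI)(KK(II))(KK)(KI(II)I(IK(SI)(KK(II))(KK)))))

Answer: NO — after 3 steps the term is K(IK(SI)(KK(II))(KK)(KI(II)I(IK(SI)(KK(II))(KK))))(KI(II)I(IK(SI)(KK(II))(KK))(IK(SI)(KK(II))(KK)(KI(II)I(IK(SI)(KK(II))(KK))))), not yet normal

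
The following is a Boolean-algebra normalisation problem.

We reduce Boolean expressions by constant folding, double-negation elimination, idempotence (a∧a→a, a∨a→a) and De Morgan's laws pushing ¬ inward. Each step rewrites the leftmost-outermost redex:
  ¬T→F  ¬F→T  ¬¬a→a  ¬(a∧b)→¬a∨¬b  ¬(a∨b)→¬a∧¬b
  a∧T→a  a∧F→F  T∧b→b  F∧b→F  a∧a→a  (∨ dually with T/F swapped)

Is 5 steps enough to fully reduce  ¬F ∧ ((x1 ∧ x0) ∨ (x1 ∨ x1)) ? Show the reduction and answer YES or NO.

Answer: YES — reaches normal form (x1 ∧ x0) ∨ x1 in 3 ≤ 5 steps

Working:
  start: ¬F ∧ ((x1 ∧ x0) ∨ (x1 ∨ x1))
  →1  T ∧ ((x1 ∧ x0) ∨ (x1 ∨ x1))
  →2  (x1 ∧ x0) ∨ (x1 ∨ x1)
  →3  (x1 ∧ x0) ∨ x1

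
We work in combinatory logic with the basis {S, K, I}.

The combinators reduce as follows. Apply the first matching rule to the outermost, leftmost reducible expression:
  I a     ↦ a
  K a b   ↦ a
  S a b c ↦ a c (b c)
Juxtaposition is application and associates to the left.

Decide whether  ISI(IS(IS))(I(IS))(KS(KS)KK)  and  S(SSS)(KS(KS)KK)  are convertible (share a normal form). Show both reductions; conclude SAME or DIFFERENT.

Term A:
  start: ISI(IS(IS))(I(IS))(KS(KS)KK)
  step 1: SI(IS(IS))(I(IS))(KS(KS)KK)
  step 2: I(I(IS))(IS(IS)(I(IS)))(KS(KS)KK)
  step 3: I(IS)(IS(IS)(I(IS)))(KS(KS)KK)
  step 4: IS(IS(IS)(I(IS)))(KS(KS)KK)
  step 5: S(IS(IS)(I(IS)))(KS(KS)KK)
  step 6: S(S(IS)(I(IS)))(KS(KS)KK)
  step 7: S(SS(I(IS)))(KS(KS)KK)
  step 8: S(SS(IS))(KS(KS)KK)
  step 9: S(SSS)(KS(KS)KK)
  step 10: S(SSS)(SKK)

Term B:
  start: S(SSS)(KS(KS)KK)
  step 1: S(SSS)(SKK)

Answer: SAME — A ⇓ S(SSS)(SKK), B ⇓ S(SSS)(SKK)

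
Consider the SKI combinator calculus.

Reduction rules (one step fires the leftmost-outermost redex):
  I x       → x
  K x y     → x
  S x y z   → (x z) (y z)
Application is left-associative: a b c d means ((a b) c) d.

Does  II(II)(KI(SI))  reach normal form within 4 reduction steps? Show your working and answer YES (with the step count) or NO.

  start: II(II)(KI(SI))
  step 1: I(II)(KI(SI))
  step 2: II(KI(SI))
  step 3: I(KI(SI))
  step 4: KI(SI)

Answer: NO — after 4 steps the term is KI(SI), not yet normal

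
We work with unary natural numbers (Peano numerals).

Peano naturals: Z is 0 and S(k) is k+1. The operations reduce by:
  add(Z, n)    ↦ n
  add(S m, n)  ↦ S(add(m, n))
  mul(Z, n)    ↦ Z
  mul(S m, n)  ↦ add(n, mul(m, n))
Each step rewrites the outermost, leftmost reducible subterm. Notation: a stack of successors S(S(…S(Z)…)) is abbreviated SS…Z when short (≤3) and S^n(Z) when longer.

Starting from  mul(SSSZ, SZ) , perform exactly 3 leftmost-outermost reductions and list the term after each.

  start: mul(SSSZ, SZ)
  →1  add(SZ, mul(SSZ, SZ))
  →2  S(add(Z, mul(SSZ, SZ)))
  →3  S(mul(SSZ, SZ))

Answer: after 3 steps: S(mul(SSZ, SZ))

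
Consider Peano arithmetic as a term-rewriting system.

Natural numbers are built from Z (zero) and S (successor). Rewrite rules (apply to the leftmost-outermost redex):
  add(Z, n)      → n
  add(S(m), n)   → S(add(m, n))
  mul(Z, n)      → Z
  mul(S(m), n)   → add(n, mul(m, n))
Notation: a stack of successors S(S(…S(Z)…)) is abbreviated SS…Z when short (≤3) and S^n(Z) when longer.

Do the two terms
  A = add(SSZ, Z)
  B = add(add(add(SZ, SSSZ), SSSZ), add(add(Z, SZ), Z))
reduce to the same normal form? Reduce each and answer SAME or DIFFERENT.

Term A:
  start: add(SSZ, Z)
  →1  S(add(SZ, Z))
  →2  S(S(add(Z, Z)))
  →3  SSZ

Term B:
  start: add(add(add(SZ, SSSZ), SSSZ), add(add(Z, SZ), Z))
  →1  add(add(S(add(Z, SSSZ)), SSSZ), add(add(Z, SZ), Z))
  →2  add(S(add(add(Z, SSSZ), SSSZ)), add(add(Z, SZ), Z))
  →3  S(add(add(add(Z, SSSZ), SSSZ), add(add(Z, SZ), Z)))
  →4  S(add(add(SSSZ, SSSZ), add(add(Z, SZ), Z)))
  →5  S(add(S(add(SSZ, SSSZ)), add(add(Z, SZ), Z)))
  →6  S(S(add(add(SSZ, SSSZ), add(add(Z, SZ), Z))))
  →7  S(S(add(S(add(SZ, SSSZ)), add(add(Z, SZ), Z))))
  →8  S(S(S(add(add(SZ, SSSZ), add(add(Z, SZ), Z)))))
  →9  S(S(S(add(S(add(Z, SSSZ)), add(add(Z, SZ), Z)))))
  →10  S(S(S(S(add(add(Z, SSSZ), add(add(Z, SZ), Z))))))
  →11  S(S(S(S(add(SSSZ, add(add(Z, SZ), Z))))))
  →12  S(S(S(S(S(add(SSZ, add(add(Z, SZ), Z)))))))
  →13  S(S(S(S(S(S(add(SZ, add(add(Z, SZ), Z))))))))
  →14  S(S(S(S(S(S(S(add(Z, add(add(Z, SZ), Z)))))))))
  →15  S(S(S(S(S(S(S(add(add(Z, SZ), Z))))))))
  →16  S(S(S(S(S(S(S(add(SZ, Z))))))))
  →17  S(S(S(S(S(S(S(S(add(Z, Z)))))))))
  →18  S^8(Z)

Answer: DIFFERENT — A ⇓ SSZ, B ⇓ S^8(Z)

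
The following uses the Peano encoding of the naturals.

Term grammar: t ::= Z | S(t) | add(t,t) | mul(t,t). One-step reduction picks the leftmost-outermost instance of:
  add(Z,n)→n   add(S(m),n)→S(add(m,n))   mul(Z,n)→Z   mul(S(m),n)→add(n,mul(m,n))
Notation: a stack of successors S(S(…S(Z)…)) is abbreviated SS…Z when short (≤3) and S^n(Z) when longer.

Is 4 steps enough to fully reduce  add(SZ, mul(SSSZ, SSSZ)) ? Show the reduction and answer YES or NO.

  start: add(SZ, mul(SSSZ, SSSZ))
  [1] S(add(Z, mul(SSSZ, SSSZ)))
  [2] S(mul(SSSZ, SSSZ))
  [3] S(add(SSSZ, mul(SSZ, SSSZ)))
  [4] S(S(add(SSZ, mul(SSZ, SSSZ))))

Answer: NO — after 4 steps the term is S(S(add(SSZ, mul(SSZ, SSSZ)))), not yet normal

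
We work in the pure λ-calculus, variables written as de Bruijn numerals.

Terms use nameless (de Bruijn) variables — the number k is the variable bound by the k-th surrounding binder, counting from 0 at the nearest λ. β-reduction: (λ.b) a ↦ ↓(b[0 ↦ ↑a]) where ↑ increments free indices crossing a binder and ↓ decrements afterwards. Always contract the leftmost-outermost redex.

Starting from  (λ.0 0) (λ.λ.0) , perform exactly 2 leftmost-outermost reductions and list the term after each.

Answer: after 2 steps: λ.0

Working:
  start: (λ.0 0) (λ.λ.0)
  [1] (λ.λ.0) (λ.λ.0)
  [2] λ.0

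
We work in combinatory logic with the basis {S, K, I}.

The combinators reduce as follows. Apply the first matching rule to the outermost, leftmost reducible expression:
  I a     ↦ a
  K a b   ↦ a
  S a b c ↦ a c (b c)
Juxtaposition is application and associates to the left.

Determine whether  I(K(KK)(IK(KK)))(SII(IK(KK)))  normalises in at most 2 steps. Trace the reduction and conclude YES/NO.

  start: I(K(KK)(IK(KK)))(SII(IK(KK)))
  [1] K(KK)(IK(KK))(SII(IK(KK)))
  [2] KK(SII(IK(KK)))

Answer: NO — after 2 steps the term is KK(SII(IK(KK))), not yet normal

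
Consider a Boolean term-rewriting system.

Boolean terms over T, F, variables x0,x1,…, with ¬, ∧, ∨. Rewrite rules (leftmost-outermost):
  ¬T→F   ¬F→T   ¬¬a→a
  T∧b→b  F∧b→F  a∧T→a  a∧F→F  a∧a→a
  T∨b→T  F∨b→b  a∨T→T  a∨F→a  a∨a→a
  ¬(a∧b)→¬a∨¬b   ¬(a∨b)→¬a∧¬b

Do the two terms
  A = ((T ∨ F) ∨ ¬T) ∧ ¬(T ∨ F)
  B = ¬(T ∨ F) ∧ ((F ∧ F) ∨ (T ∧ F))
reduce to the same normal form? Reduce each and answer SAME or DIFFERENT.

Term A:
  start: ((T ∨ F) ∨ ¬T) ∧ ¬(T ∨ F)
  [1] (T ∨ ¬T) ∧ ¬(T ∨ F)
  [2] T ∧ ¬(T ∨ F)
  [3] ¬(T ∨ F)
  [4] ¬T ∧ ¬F
  [5] F ∧ ¬F
  [6] F

Term B:
  start: ¬(T ∨ F) ∧ ((F ∧ F) ∨ (T ∧ F))
  [1] (¬T ∧ ¬F) ∧ ((F ∧ F) ∨ (T ∧ F))
  [2] (F ∧ ¬F) ∧ ((F ∧ F) ∨ (T ∧ F))
  [3] F ∧ ((F ∧ F) ∨ (T ∧ F))
  [4] F

Answer: SAME — A ⇓ F, B ⇓ F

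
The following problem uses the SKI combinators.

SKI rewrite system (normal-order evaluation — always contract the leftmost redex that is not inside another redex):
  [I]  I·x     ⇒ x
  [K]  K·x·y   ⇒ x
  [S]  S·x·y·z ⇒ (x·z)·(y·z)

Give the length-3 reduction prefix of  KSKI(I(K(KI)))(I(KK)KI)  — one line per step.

  start: KSKI(I(K(KI)))(I(KK)KI)
  step 1: SI(I(K(KI)))(I(KK)KI)
  step 2: I(I(KK)KI)(I(K(KI))(I(KK)KI))
  step 3: I(KK)KI(I(K(KI))(I(KK)KI))

Answer: after 3 steps: I(KK)KI(I(K(KI))(I(KK)KI))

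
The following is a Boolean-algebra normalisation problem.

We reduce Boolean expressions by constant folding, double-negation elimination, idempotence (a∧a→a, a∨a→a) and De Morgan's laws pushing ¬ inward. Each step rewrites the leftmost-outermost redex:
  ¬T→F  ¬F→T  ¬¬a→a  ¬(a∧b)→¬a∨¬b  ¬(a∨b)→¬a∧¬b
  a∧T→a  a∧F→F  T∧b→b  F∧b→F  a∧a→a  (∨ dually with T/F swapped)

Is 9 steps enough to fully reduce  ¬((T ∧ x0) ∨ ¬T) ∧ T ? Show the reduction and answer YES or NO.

Answer: YES — reaches normal form ¬x0 in 7 ≤ 9 steps

Working:
  start: ¬((T ∧ x0) ∨ ¬T) ∧ T
  →1  ¬((T ∧ x0) ∨ ¬T)
  →2  ¬(T ∧ x0) ∧ ¬¬T
  →3  (¬T ∨ ¬x0) ∧ ¬¬T
  →4  (F ∨ ¬x0) ∧ ¬¬T
  →5  ¬x0 ∧ ¬¬T
  →6  ¬x0 ∧ T
  →7  ¬x0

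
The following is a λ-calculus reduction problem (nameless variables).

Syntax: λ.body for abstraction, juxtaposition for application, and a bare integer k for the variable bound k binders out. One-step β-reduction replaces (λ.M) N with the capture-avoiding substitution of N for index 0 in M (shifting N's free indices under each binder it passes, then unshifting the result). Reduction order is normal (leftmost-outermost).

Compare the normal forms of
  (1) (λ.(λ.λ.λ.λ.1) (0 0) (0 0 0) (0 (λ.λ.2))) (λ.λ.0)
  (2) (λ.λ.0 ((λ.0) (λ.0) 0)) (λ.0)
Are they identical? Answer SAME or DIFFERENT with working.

Term A:
  start: (λ.(λ.λ.λ.λ.1) (0 0) (0 0 0) (0 (λ.λ.2))) (λ.λ.0)
  step 1: (λ.λ.λ.λ.1) ((λ.λ.0) (λ.λ.0)) ((λ.λ.0) (λ.λ.0) (λ.λ.0)) ((λ.λ.0) (λ.λ.λ.λ.0))
  step 2: (λ.λ.λ.1) ((λ.λ.0) (λ.λ.0) (λ.λ.0)) ((λ.λ.0) (λ.λ.λ.λ.0))
  step 3: (λ.λ.1) ((λ.λ.0) (λ.λ.λ.λ.0))
  step 4: λ.(λ.λ.0) (λ.λ.λ.λ.0)
  step 5: λ.λ.0

Term B:
  start: (λ.λ.0 ((λ.0) (λ.0) 0)) (λ.0)
  step 1: λ.0 ((λ.0) (λ.0) 0)
  step 2: λ.0 ((λ.0) 0)
  step 3: λ.0 0

Answer: DIFFERENT — A ⇓ λ.λ.0, B ⇓ λ.0 0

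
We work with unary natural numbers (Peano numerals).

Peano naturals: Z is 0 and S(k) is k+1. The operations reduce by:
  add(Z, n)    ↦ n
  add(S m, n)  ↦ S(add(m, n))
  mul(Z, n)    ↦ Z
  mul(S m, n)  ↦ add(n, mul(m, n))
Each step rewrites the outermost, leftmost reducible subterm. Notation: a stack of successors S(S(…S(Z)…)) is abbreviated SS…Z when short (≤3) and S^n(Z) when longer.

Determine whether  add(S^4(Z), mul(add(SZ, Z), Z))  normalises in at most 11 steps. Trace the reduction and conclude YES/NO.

  start: add(S^4(Z), mul(add(SZ, Z), Z))
  step 1: S(add(SSSZ, mul(add(SZ, Z), Z)))
  step 2: S(S(add(SSZ, mul(add(SZ, Z), Z))))
  step 3: S(S(S(add(SZ, mul(add(SZ, Z), Z)))))
  step 4: S(S(S(S(add(Z, mul(add(SZ, Z), Z))))))
  step 5: S(S(S(S(mul(add(SZ, Z), Z)))))
  step 6: S(S(S(S(mul(S(add(Z, Z)), Z)))))
  step 7: S(S(S(S(add(Z, mul(add(Z, Z), Z))))))
  step 8: S(S(S(S(mul(add(Z, Z), Z)))))
  step 9: S(S(S(S(mul(Z, Z)))))
  step 10: S^4(Z)

Answer: YES — reaches normal form S^4(Z) in 10 ≤ 11 steps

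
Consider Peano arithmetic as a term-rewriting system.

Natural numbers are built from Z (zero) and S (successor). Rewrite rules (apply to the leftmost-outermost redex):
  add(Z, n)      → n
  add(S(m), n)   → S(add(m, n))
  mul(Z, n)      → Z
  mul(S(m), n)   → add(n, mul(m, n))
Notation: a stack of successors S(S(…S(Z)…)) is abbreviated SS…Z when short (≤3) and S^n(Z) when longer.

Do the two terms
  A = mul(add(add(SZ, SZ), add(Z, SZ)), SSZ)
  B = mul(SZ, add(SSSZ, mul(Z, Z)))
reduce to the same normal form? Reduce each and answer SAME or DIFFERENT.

Answer: DIFFERENT — A ⇓ S^6(Z), B ⇓ SSSZ

Working:
Term A:
  start: mul(add(add(SZ, SZ), add(Z, SZ)), SSZ)
  step 1: mul(add(S(add(Z, SZ)), add(Z, SZ)), SSZ)
  step 2: mul(S(add(add(Z, SZ), add(Z, SZ))), SSZ)
  step 3: add(SSZ, mul(add(add(Z, SZ), add(Z, SZ)), SSZ))
  step 4: S(add(SZ, mul(add(add(Z, SZ), add(Z, SZ)), SSZ)))
  step 5: S(S(add(Z, mul(add(add(Z, SZ), add(Z, SZ)), SSZ))))
  step 6: S(S(mul(add(add(Z, SZ), add(Z, SZ)), SSZ)))
  step 7: S(S(mul(add(SZ, add(Z, SZ)), SSZ)))
  step 8: S(S(mul(S(add(Z, add(Z, SZ))), SSZ)))
  step 9: S(S(add(SSZ, mul(add(Z, add(Z, SZ)), SSZ))))
  step 10: S(S(S(add(SZ, mul(add(Z, add(Z, SZ)), SSZ)))))
  step 11: S(S(S(S(add(Z, mul(add(Z, add(Z, SZ)), SSZ))))))
  step 12: S(S(S(S(mul(add(Z, add(Z, SZ)), SSZ)))))
  step 13: S(S(S(S(mul(add(Z, SZ), SSZ)))))
  step 14: S(S(S(S(mul(SZ, SSZ)))))
  step 15: S(S(S(S(add(SSZ, mul(Z, SSZ))))))
  step 16: S(S(S(S(S(add(SZ, mul(Z, SSZ)))))))
  step 17: S(S(S(S(S(S(add(Z, mul(Z, SSZ))))))))
  step 18: S(S(S(S(S(S(mul(Z, SSZ)))))))
  step 19: S^6(Z)

Term B:
  start: mul(SZ, add(SSSZ, mul(Z, Z)))
  step 1: add(add(SSSZ, mul(Z, Z)), mul(Z, add(SSSZ, mul(Z, Z))))
  step 2: add(S(add(SSZ, mul(Z, Z))), mul(Z, add(SSSZ, mul(Z, Z))))
  step 3: S(add(add(SSZ, mul(Z, Z)), mul(Z, add(SSSZ, mul(Z, Z)))))
  step 4: S(add(S(add(SZ, mul(Z, Z))), mul(Z, add(SSSZ, mul(Z, Z)))))
  step 5: S(S(add(add(SZ, mul(Z, Z)), mul(Z, add(SSSZ, mul(Z, Z))))))
  step 6: S(S(add(S(add(Z, mul(Z, Z))), mul(Z, add(SSSZ, mul(Z, Z))))))
  step 7: S(S(S(add(add(Z, mul(Z, Z)), mul(Z, add(SSSZ, mul(Z, Z)))))))
  step 8: S(S(S(add(mul(Z, Z), mul(Z, add(SSSZ, mul(Z, Z)))))))
  step 9: S(S(S(add(Z, mul(Z, add(SSSZ, mul(Z, Z)))))))
  step 10: S(S(S(mul(Z, add(SSSZ, mul(Z, Z))))))
  step 11: SSSZ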